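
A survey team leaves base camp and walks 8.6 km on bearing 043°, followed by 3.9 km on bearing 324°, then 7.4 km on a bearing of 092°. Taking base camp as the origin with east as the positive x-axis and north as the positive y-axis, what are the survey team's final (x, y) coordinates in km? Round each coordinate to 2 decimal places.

(10.97, 9.19)

Leg 1 (043°, 8.6 km): east 8.6 sin 43° = 5.87, north 8.6 cos 43° = 6.29
Leg 2 (324°, 3.9 km): east 3.9 sin 324° = -2.29, north 3.9 cos 324° = 3.16
Leg 3 (092°, 7.4 km): east 7.4 sin 92° = 7.40, north 7.4 cos 92° = -0.26
Summing: 10.97 km east, 9.19 km north → (10.97, 9.19).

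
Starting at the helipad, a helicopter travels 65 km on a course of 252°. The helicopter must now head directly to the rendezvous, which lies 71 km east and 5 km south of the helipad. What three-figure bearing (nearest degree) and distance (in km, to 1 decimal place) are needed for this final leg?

084°, 133.7 km

Leg 1 (252°, 65 km): east 65 sin 252° = -61.82, north 65 cos 252° = -20.09
Current position: (-61.82, -20.09). Target: (71, -5). Remaining: Δeast = 132.82, Δnorth = 15.09.
Bearing = atan2(132.82, 15.09) mod 360° = 83.52°; distance = √((132.82)² + (15.09)²) = 133.673 km.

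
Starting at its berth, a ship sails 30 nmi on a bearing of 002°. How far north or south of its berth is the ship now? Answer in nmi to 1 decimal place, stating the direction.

Leg 1 (002°, 30 nmi): east 30 sin 2° = 1.05, north 30 cos 2° = 29.98
Net north component: 29.98 nmi.

30.0 nmi north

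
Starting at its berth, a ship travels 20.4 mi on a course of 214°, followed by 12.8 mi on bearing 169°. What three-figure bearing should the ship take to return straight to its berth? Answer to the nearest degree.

017°

Leg 1 (214°, 20.4 mi): east 20.4 sin 214° = -11.41, north 20.4 cos 214° = -16.91
Leg 2 (169°, 12.8 mi): east 12.8 sin 169° = 2.44, north 12.8 cos 169° = -12.56
Net displacement: -8.97 east, -29.48 north. Direction back to start is (8.97, 29.48): bearing = atan2(8.97, 29.48) mod 360° = 16.92° ≈ 017°.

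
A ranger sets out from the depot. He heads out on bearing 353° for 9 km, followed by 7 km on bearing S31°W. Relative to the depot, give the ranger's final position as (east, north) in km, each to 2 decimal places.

Leg 1 (353°, 9 km): east 9 sin 353° = -1.10, north 9 cos 353° = 8.93
Leg 2 (S31°W, 7 km): east 7 sin 211° = -3.61, north 7 cos 211° = -6.00
Summing: -4.70 km east, 2.93 km north → (-4.70, 2.93).

(-4.70, 2.93)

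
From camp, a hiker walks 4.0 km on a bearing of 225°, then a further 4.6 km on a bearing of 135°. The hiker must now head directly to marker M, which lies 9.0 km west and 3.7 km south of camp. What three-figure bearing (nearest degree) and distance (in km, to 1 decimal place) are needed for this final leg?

Leg 1 (225°, 4.0 km): east 4.0 sin 225° = -2.83, north 4.0 cos 225° = -2.83
Leg 2 (135°, 4.6 km): east 4.6 sin 135° = 3.25, north 4.6 cos 135° = -3.25
Current position: (0.42, -6.08). Target: (-9.0, -3.7). Remaining: Δeast = -9.42, Δnorth = 2.38.
Bearing = atan2(-9.42, 2.38) mod 360° = 284.18°; distance = √((-9.42)² + (2.38)²) = 9.720 km.

284°, 9.7 km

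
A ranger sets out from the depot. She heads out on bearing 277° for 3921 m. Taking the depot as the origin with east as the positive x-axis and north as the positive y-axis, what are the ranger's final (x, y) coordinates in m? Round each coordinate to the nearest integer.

(-3892, 478)

Leg 1 (277°, 3921 m): east 3921 sin 277° = -3891.77, north 3921 cos 277° = 477.85
Summing: -3891.77 m east, 477.85 m north → (-3892, 478).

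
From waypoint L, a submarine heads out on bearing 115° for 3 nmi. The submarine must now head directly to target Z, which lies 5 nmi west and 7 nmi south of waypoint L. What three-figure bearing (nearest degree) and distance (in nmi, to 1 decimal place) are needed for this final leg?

233°, 9.6 nmi

Leg 1 (115°, 3 nmi): east 3 sin 115° = 2.72, north 3 cos 115° = -1.27
Current position: (2.72, -1.27). Target: (-5, -7). Remaining: Δeast = -7.72, Δnorth = -5.73.
Bearing = atan2(-7.72, -5.73) mod 360° = 233.40°; distance = √((-7.72)² + (-5.73)²) = 9.615 nmi.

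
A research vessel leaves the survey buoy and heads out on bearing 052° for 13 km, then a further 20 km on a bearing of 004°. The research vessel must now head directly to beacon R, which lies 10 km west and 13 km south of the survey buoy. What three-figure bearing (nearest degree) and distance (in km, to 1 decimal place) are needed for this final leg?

Leg 1 (052°, 13 km): east 13 sin 52° = 10.24, north 13 cos 52° = 8.00
Leg 2 (004°, 20 km): east 20 sin 4° = 1.40, north 20 cos 4° = 19.95
Current position: (11.64, 27.95). Target: (-10, -13). Remaining: Δeast = -21.64, Δnorth = -40.95.
Bearing = atan2(-21.64, -40.95) mod 360° = 207.85°; distance = √((-21.64)² + (-40.95)²) = 46.320 km.

208°, 46.3 km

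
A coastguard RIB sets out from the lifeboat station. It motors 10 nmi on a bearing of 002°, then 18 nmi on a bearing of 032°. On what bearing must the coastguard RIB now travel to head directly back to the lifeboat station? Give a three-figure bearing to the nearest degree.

Leg 1 (002°, 10 nmi): east 10 sin 2° = 0.35, north 10 cos 2° = 9.99
Leg 2 (032°, 18 nmi): east 18 sin 32° = 9.54, north 18 cos 32° = 15.26
Net displacement: 9.89 east, 25.26 north. Direction back to start is (-9.89, -25.26): bearing = atan2(-9.89, -25.26) mod 360° = 201.38° ≈ 201°.

201°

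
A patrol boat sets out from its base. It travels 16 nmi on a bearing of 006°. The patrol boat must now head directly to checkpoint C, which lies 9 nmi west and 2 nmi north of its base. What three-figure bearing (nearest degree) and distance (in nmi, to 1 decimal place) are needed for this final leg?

217°, 17.5 nmi

Leg 1 (006°, 16 nmi): east 16 sin 6° = 1.67, north 16 cos 6° = 15.91
Current position: (1.67, 15.91). Target: (-9, 2). Remaining: Δeast = -10.67, Δnorth = -13.91.
Bearing = atan2(-10.67, -13.91) mod 360° = 217.49°; distance = √((-10.67)² + (-13.91)²) = 17.534 nmi.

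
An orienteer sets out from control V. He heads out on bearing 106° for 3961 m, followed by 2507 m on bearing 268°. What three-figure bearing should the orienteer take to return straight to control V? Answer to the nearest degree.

312°

Leg 1 (106°, 3961 m): east 3961 sin 106° = 3807.56, north 3961 cos 106° = -1091.80
Leg 2 (268°, 2507 m): east 2507 sin 268° = -2505.47, north 2507 cos 268° = -87.49
Net displacement: 1302.08 east, -1179.29 north. Direction back to start is (-1302.08, 1179.29): bearing = atan2(-1302.08, 1179.29) mod 360° = 312.17° ≈ 312°.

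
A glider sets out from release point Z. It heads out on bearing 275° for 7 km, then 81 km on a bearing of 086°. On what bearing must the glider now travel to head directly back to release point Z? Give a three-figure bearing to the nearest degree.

265°

Leg 1 (275°, 7 km): east 7 sin 275° = -6.97, north 7 cos 275° = 0.61
Leg 2 (086°, 81 km): east 81 sin 86° = 80.80, north 81 cos 86° = 5.65
Net displacement: 73.83 east, 6.26 north. Direction back to start is (-73.83, -6.26): bearing = atan2(-73.83, -6.26) mod 360° = 265.15° ≈ 265°.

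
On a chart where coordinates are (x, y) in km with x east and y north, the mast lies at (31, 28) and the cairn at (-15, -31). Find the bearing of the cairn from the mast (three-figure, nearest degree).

218°

Δeast = -15 − 31 = -46.00; Δnorth = -31 − 28 = -59.00.
Bearing = atan2(Δeast, Δnorth) mod 360° = 217.94° ≈ 218°.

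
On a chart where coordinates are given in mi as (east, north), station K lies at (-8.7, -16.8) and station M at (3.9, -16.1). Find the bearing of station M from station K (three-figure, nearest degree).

Δeast = 3.9 − -8.7 = 12.60; Δnorth = -16.1 − -16.8 = 0.70.
Bearing = atan2(Δeast, Δnorth) mod 360° = 86.82° ≈ 087°.

087°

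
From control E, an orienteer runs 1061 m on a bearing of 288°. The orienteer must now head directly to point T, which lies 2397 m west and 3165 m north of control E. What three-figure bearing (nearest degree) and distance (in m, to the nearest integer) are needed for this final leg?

Leg 1 (288°, 1061 m): east 1061 sin 288° = -1009.07, north 1061 cos 288° = 327.87
Current position: (-1009.07, 327.87). Target: (-2397, 3165). Remaining: Δeast = -1387.93, Δnorth = 2837.13.
Bearing = atan2(-1387.93, 2837.13) mod 360° = 333.93°; distance = √((-1387.93)² + (2837.13)²) = 3158.428 m.

334°, 3158 m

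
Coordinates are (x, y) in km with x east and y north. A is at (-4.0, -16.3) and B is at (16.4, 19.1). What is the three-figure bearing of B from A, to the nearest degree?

Δeast = 16.4 − -4.0 = 20.40; Δnorth = 19.1 − -16.3 = 35.40.
Bearing = atan2(Δeast, Δnorth) mod 360° = 29.95° ≈ 030°.

030°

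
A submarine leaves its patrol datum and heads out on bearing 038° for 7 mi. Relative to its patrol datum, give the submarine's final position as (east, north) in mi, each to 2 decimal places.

Leg 1 (038°, 7 mi): east 7 sin 38° = 4.31, north 7 cos 38° = 5.52
Summing: 4.31 mi east, 5.52 mi north → (4.31, 5.52).

(4.31, 5.52)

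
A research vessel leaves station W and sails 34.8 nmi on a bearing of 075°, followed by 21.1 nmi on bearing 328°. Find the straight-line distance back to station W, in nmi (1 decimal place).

Leg 1 (075°, 34.8 nmi): east 34.8 sin 75° = 33.61, north 34.8 cos 75° = 9.01
Leg 2 (328°, 21.1 nmi): east 21.1 sin 328° = -11.18, north 21.1 cos 328° = 17.89
Net: 22.43 east, 26.90 north. Distance = √((22.43)² + (26.90)²) = 35.027 nmi.

35.0 nmi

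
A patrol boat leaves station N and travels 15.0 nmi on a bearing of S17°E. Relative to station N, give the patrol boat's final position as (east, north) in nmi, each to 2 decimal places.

Leg 1 (S17°E, 15.0 nmi): east 15.0 sin 163° = 4.39, north 15.0 cos 163° = -14.34
Summing: 4.39 nmi east, -14.34 nmi north → (4.39, -14.34).

(4.39, -14.34)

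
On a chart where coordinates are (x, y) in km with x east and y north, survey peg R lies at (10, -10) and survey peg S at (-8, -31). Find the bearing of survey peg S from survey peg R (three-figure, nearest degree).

Δeast = -8 − 10 = -18.00; Δnorth = -31 − -10 = -21.00.
Bearing = atan2(Δeast, Δnorth) mod 360° = 220.60° ≈ 221°.

221°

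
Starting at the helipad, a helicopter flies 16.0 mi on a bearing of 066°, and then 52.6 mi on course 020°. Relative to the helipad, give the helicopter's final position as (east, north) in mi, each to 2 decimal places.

Leg 1 (066°, 16.0 mi): east 16.0 sin 66° = 14.62, north 16.0 cos 66° = 6.51
Leg 2 (020°, 52.6 mi): east 52.6 sin 20° = 17.99, north 52.6 cos 20° = 49.43
Summing: 32.61 mi east, 55.94 mi north → (32.61, 55.94).

(32.61, 55.94)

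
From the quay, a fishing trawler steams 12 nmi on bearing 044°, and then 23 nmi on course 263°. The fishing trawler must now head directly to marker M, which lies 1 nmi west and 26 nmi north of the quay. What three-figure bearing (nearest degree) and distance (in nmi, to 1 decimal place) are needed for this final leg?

Leg 1 (044°, 12 nmi): east 12 sin 44° = 8.34, north 12 cos 44° = 8.63
Leg 2 (263°, 23 nmi): east 23 sin 263° = -22.83, north 23 cos 263° = -2.80
Current position: (-14.49, 5.83). Target: (-1, 26). Remaining: Δeast = 13.49, Δnorth = 20.17.
Bearing = atan2(13.49, 20.17) mod 360° = 33.78°; distance = √((13.49)² + (20.17)²) = 24.268 nmi.

034°, 24.3 nmi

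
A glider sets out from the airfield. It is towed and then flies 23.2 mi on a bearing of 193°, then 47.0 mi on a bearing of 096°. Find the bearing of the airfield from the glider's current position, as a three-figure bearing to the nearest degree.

Leg 1 (193°, 23.2 mi): east 23.2 sin 193° = -5.22, north 23.2 cos 193° = -22.61
Leg 2 (096°, 47.0 mi): east 47.0 sin 96° = 46.74, north 47.0 cos 96° = -4.91
Net displacement: 41.52 east, -27.52 north. Direction back to start is (-41.52, 27.52): bearing = atan2(-41.52, 27.52) mod 360° = 303.53° ≈ 304°.

304°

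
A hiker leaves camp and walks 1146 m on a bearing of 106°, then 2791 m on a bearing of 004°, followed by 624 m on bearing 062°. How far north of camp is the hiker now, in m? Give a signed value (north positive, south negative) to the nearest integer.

2761 m

Leg 1 (106°, 1146 m): east 1146 sin 106° = 1101.61, north 1146 cos 106° = -315.88
Leg 2 (004°, 2791 m): east 2791 sin 4° = 194.69, north 2791 cos 4° = 2784.20
Leg 3 (062°, 624 m): east 624 sin 62° = 550.96, north 624 cos 62° = 292.95
Net north component: 2761.27 m.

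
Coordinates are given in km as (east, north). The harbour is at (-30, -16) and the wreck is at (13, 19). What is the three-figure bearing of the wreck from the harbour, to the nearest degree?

Δeast = 13 − -30 = 43.00; Δnorth = 19 − -16 = 35.00.
Bearing = atan2(Δeast, Δnorth) mod 360° = 50.86° ≈ 051°.

051°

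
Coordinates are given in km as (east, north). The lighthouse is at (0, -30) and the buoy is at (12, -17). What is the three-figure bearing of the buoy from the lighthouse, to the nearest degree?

043°

Δeast = 12 − 0 = 12.00; Δnorth = -17 − -30 = 13.00.
Bearing = atan2(Δeast, Δnorth) mod 360° = 42.71° ≈ 043°.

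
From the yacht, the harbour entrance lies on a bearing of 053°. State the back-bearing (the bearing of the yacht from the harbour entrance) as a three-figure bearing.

233°

Back-bearing = 053° + 180° = 233°.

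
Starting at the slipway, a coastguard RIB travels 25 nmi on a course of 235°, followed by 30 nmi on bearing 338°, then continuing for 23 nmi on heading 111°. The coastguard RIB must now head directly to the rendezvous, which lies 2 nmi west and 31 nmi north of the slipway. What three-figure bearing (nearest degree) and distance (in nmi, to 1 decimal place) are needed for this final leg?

018°, 27.1 nmi

Leg 1 (235°, 25 nmi): east 25 sin 235° = -20.48, north 25 cos 235° = -14.34
Leg 2 (338°, 30 nmi): east 30 sin 338° = -11.24, north 30 cos 338° = 27.82
Leg 3 (111°, 23 nmi): east 23 sin 111° = 21.47, north 23 cos 111° = -8.24
Current position: (-10.24, 5.23). Target: (-2, 31). Remaining: Δeast = 8.24, Δnorth = 25.77.
Bearing = atan2(8.24, 25.77) mod 360° = 17.74°; distance = √((8.24)² + (25.77)²) = 27.053 nmi.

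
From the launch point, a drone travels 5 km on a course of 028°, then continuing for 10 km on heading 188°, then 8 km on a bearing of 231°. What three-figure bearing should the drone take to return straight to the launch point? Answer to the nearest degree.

027°

Leg 1 (028°, 5 km): east 5 sin 28° = 2.35, north 5 cos 28° = 4.41
Leg 2 (188°, 10 km): east 10 sin 188° = -1.39, north 10 cos 188° = -9.90
Leg 3 (231°, 8 km): east 8 sin 231° = -6.22, north 8 cos 231° = -5.03
Net displacement: -5.26 east, -10.52 north. Direction back to start is (5.26, 10.52): bearing = atan2(5.26, 10.52) mod 360° = 26.57° ≈ 027°.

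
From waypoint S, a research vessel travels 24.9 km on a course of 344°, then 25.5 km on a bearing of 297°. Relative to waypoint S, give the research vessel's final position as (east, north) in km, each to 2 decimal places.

(-29.58, 35.51)

Leg 1 (344°, 24.9 km): east 24.9 sin 344° = -6.86, north 24.9 cos 344° = 23.94
Leg 2 (297°, 25.5 km): east 25.5 sin 297° = -22.72, north 25.5 cos 297° = 11.58
Summing: -29.58 km east, 35.51 km north → (-29.58, 35.51).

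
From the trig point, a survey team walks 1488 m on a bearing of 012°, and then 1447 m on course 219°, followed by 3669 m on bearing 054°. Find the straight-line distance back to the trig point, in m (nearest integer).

Leg 1 (012°, 1488 m): east 1488 sin 12° = 309.37, north 1488 cos 12° = 1455.48
Leg 2 (219°, 1447 m): east 1447 sin 219° = -910.63, north 1447 cos 219° = -1124.53
Leg 3 (054°, 3669 m): east 3669 sin 54° = 2968.28, north 3669 cos 54° = 2156.58
Net: 2367.03 east, 2487.54 north. Distance = √((2367.03)² + (2487.54)²) = 3433.755 m.

3434 m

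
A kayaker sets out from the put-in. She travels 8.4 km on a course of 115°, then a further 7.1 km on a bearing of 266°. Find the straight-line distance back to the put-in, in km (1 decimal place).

4.1 km

Leg 1 (115°, 8.4 km): east 8.4 sin 115° = 7.61, north 8.4 cos 115° = -3.55
Leg 2 (266°, 7.1 km): east 7.1 sin 266° = -7.08, north 7.1 cos 266° = -0.50
Net: 0.53 east, -4.05 north. Distance = √((0.53)² + (-4.05)²) = 4.080 km.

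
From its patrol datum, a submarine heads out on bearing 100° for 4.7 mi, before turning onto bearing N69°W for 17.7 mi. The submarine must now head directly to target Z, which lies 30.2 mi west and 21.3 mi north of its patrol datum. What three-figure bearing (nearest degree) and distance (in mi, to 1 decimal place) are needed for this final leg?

Leg 1 (100°, 4.7 mi): east 4.7 sin 100° = 4.63, north 4.7 cos 100° = -0.82
Leg 2 (N69°W, 17.7 mi): east 17.7 sin 291° = -16.52, north 17.7 cos 291° = 6.34
Current position: (-11.90, 5.53). Target: (-30.2, 21.3). Remaining: Δeast = -18.30, Δnorth = 15.77.
Bearing = atan2(-18.30, 15.77) mod 360° = 310.75°; distance = √((-18.30)² + (15.77)²) = 24.163 mi.

311°, 24.2 mi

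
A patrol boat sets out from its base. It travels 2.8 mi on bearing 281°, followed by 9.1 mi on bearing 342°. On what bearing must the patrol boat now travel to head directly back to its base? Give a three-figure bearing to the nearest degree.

149°

Leg 1 (281°, 2.8 mi): east 2.8 sin 281° = -2.75, north 2.8 cos 281° = 0.53
Leg 2 (342°, 9.1 mi): east 9.1 sin 342° = -2.81, north 9.1 cos 342° = 8.65
Net displacement: -5.56 east, 9.19 north. Direction back to start is (5.56, -9.19): bearing = atan2(5.56, -9.19) mod 360° = 148.82° ≈ 149°.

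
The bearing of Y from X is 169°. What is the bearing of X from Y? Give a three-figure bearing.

Back-bearing = 169° + 180° = 349°.

349°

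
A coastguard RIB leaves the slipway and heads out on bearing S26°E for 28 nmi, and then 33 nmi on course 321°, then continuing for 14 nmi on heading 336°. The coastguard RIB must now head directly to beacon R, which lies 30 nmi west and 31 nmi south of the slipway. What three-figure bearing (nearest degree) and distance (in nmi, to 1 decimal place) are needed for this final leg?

Leg 1 (S26°E, 28 nmi): east 28 sin 154° = 12.27, north 28 cos 154° = -25.17
Leg 2 (321°, 33 nmi): east 33 sin 321° = -20.77, north 33 cos 321° = 25.65
Leg 3 (336°, 14 nmi): east 14 sin 336° = -5.69, north 14 cos 336° = 12.79
Current position: (-14.19, 13.27). Target: (-30, -31). Remaining: Δeast = -15.81, Δnorth = -44.27.
Bearing = atan2(-15.81, -44.27) mod 360° = 199.66°; distance = √((-15.81)² + (-44.27)²) = 47.009 nmi.

200°, 47.0 nmi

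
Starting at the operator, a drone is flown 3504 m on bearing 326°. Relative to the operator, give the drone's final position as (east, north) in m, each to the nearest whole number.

Leg 1 (326°, 3504 m): east 3504 sin 326° = -1959.41, north 3504 cos 326° = 2904.95
Summing: -1959.41 m east, 2904.95 m north → (-1959, 2905).

(-1959, 2905)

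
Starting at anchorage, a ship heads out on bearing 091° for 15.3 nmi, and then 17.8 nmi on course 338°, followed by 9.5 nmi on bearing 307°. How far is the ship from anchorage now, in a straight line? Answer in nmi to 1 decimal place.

Leg 1 (091°, 15.3 nmi): east 15.3 sin 91° = 15.30, north 15.3 cos 91° = -0.27
Leg 2 (338°, 17.8 nmi): east 17.8 sin 338° = -6.67, north 17.8 cos 338° = 16.50
Leg 3 (307°, 9.5 nmi): east 9.5 sin 307° = -7.59, north 9.5 cos 307° = 5.72
Net: 1.04 east, 21.95 north. Distance = √((1.04)² + (21.95)²) = 21.979 nmi.

22.0 nmi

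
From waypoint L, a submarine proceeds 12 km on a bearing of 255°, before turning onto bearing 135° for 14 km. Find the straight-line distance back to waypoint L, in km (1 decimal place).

Leg 1 (255°, 12 km): east 12 sin 255° = -11.59, north 12 cos 255° = -3.11
Leg 2 (135°, 14 km): east 14 sin 135° = 9.90, north 14 cos 135° = -9.90
Net: -1.69 east, -13.01 north. Distance = √((-1.69)² + (-13.01)²) = 13.115 km.

13.1 km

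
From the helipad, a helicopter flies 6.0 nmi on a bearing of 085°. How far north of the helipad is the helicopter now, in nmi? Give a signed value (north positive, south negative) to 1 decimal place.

Leg 1 (085°, 6.0 nmi): east 6.0 sin 85° = 5.98, north 6.0 cos 85° = 0.52
Net north component: 0.52 nmi.

0.5 nmi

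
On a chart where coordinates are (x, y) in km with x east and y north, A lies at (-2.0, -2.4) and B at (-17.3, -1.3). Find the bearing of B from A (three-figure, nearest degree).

274°

Δeast = -17.3 − -2.0 = -15.30; Δnorth = -1.3 − -2.4 = 1.10.
Bearing = atan2(Δeast, Δnorth) mod 360° = 274.11° ≈ 274°.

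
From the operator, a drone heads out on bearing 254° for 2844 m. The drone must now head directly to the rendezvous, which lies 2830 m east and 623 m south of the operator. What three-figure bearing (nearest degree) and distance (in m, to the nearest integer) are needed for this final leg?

Leg 1 (254°, 2844 m): east 2844 sin 254° = -2733.83, north 2844 cos 254° = -783.91
Current position: (-2733.83, -783.91). Target: (2830, -623). Remaining: Δeast = 5563.83, Δnorth = 160.91.
Bearing = atan2(5563.83, 160.91) mod 360° = 88.34°; distance = √((5563.83)² + (160.91)²) = 5566.155 m.

088°, 5566 m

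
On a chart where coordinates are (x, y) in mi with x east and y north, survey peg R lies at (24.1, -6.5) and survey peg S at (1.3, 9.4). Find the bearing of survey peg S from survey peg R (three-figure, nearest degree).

Δeast = 1.3 − 24.1 = -22.80; Δnorth = 9.4 − -6.5 = 15.90.
Bearing = atan2(Δeast, Δnorth) mod 360° = 304.89° ≈ 305°.

305°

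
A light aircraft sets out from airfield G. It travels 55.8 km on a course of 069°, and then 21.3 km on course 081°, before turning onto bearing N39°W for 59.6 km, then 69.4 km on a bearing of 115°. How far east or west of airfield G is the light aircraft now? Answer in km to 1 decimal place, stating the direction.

Leg 1 (069°, 55.8 km): east 55.8 sin 69° = 52.09, north 55.8 cos 69° = 20.00
Leg 2 (081°, 21.3 km): east 21.3 sin 81° = 21.04, north 21.3 cos 81° = 3.33
Leg 3 (N39°W, 59.6 km): east 59.6 sin 321° = -37.51, north 59.6 cos 321° = 46.32
Leg 4 (115°, 69.4 km): east 69.4 sin 115° = 62.90, north 69.4 cos 115° = -29.33
Net east component: 98.52 km.

98.5 km east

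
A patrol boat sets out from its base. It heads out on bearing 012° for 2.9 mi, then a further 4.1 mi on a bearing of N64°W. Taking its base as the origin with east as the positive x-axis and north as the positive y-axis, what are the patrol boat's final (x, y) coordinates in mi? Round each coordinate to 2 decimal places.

(-3.08, 4.63)

Leg 1 (012°, 2.9 mi): east 2.9 sin 12° = 0.60, north 2.9 cos 12° = 2.84
Leg 2 (N64°W, 4.1 mi): east 4.1 sin 296° = -3.69, north 4.1 cos 296° = 1.80
Summing: -3.08 mi east, 4.63 mi north → (-3.08, 4.63).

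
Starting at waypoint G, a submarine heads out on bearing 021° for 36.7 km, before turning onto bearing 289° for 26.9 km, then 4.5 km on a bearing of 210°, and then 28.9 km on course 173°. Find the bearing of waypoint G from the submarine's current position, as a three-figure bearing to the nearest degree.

Leg 1 (021°, 36.7 km): east 36.7 sin 21° = 13.15, north 36.7 cos 21° = 34.26
Leg 2 (289°, 26.9 km): east 26.9 sin 289° = -25.43, north 26.9 cos 289° = 8.76
Leg 3 (210°, 4.5 km): east 4.5 sin 210° = -2.25, north 4.5 cos 210° = -3.90
Leg 4 (173°, 28.9 km): east 28.9 sin 173° = 3.52, north 28.9 cos 173° = -28.68
Net displacement: -11.01 east, 10.44 north. Direction back to start is (11.01, -10.44): bearing = atan2(11.01, -10.44) mod 360° = 133.47° ≈ 133°.

133°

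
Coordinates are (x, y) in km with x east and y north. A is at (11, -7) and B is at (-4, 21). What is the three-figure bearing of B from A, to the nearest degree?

Δeast = -4 − 11 = -15.00; Δnorth = 21 − -7 = 28.00.
Bearing = atan2(Δeast, Δnorth) mod 360° = 331.82° ≈ 332°.

332°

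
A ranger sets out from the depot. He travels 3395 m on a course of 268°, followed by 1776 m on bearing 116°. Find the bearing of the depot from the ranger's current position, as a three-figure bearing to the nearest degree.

063°

Leg 1 (268°, 3395 m): east 3395 sin 268° = -3392.93, north 3395 cos 268° = -118.48
Leg 2 (116°, 1776 m): east 1776 sin 116° = 1596.26, north 1776 cos 116° = -778.55
Net displacement: -1796.67 east, -897.03 north. Direction back to start is (1796.67, 897.03): bearing = atan2(1796.67, 897.03) mod 360° = 63.47° ≈ 063°.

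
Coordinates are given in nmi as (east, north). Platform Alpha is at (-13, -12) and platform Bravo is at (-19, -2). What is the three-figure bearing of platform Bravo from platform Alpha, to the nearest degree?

Δeast = -19 − -13 = -6.00; Δnorth = -2 − -12 = 10.00.
Bearing = atan2(Δeast, Δnorth) mod 360° = 329.04° ≈ 329°.

329°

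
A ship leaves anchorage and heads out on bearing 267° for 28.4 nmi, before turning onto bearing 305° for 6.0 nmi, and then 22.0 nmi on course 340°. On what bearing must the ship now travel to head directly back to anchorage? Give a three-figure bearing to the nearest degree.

119°

Leg 1 (267°, 28.4 nmi): east 28.4 sin 267° = -28.36, north 28.4 cos 267° = -1.49
Leg 2 (305°, 6.0 nmi): east 6.0 sin 305° = -4.91, north 6.0 cos 305° = 3.44
Leg 3 (340°, 22.0 nmi): east 22.0 sin 340° = -7.52, north 22.0 cos 340° = 20.67
Net displacement: -40.80 east, 22.63 north. Direction back to start is (40.80, -22.63): bearing = atan2(40.80, -22.63) mod 360° = 119.01° ≈ 119°.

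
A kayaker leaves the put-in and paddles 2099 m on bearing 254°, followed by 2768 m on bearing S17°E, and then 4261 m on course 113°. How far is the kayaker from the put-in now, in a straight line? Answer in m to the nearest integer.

5593 m

Leg 1 (254°, 2099 m): east 2099 sin 254° = -2017.69, north 2099 cos 254° = -578.56
Leg 2 (S17°E, 2768 m): east 2768 sin 163° = 809.28, north 2768 cos 163° = -2647.05
Leg 3 (113°, 4261 m): east 4261 sin 113° = 3922.27, north 4261 cos 113° = -1664.91
Net: 2713.87 east, -4890.52 north. Distance = √((2713.87)² + (-4890.52)²) = 5593.055 m.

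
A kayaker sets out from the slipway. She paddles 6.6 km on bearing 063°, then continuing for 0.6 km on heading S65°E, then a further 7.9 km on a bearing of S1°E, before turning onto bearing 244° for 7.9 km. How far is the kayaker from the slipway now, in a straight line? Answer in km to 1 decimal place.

Leg 1 (063°, 6.6 km): east 6.6 sin 63° = 5.88, north 6.6 cos 63° = 3.00
Leg 2 (S65°E, 0.6 km): east 0.6 sin 115° = 0.54, north 0.6 cos 115° = -0.25
Leg 3 (S1°E, 7.9 km): east 7.9 sin 179° = 0.14, north 7.9 cos 179° = -7.90
Leg 4 (244°, 7.9 km): east 7.9 sin 244° = -7.10, north 7.9 cos 244° = -3.46
Net: -0.54 east, -8.62 north. Distance = √((-0.54)² + (-8.62)²) = 8.636 km.

8.6 km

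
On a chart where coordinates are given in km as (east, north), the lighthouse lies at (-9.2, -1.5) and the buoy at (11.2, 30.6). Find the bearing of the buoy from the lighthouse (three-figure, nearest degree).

032°

Δeast = 11.2 − -9.2 = 20.40; Δnorth = 30.6 − -1.5 = 32.10.
Bearing = atan2(Δeast, Δnorth) mod 360° = 32.44° ≈ 032°.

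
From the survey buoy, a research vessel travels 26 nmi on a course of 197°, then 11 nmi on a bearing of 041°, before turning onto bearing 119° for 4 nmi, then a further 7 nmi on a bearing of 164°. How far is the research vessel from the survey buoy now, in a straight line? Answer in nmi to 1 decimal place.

Leg 1 (197°, 26 nmi): east 26 sin 197° = -7.60, north 26 cos 197° = -24.86
Leg 2 (041°, 11 nmi): east 11 sin 41° = 7.22, north 11 cos 41° = 8.30
Leg 3 (119°, 4 nmi): east 4 sin 119° = 3.50, north 4 cos 119° = -1.94
Leg 4 (164°, 7 nmi): east 7 sin 164° = 1.93, north 7 cos 164° = -6.73
Net: 5.04 east, -25.23 north. Distance = √((5.04)² + (-25.23)²) = 25.729 nmi.

25.7 nmi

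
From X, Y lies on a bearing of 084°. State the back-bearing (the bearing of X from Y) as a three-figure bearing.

Back-bearing = 084° + 180° = 264°.

264°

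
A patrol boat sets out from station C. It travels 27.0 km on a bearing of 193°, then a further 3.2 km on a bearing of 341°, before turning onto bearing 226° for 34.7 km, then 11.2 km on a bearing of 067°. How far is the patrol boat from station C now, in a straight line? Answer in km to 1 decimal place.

48.2 km

Leg 1 (193°, 27.0 km): east 27.0 sin 193° = -6.07, north 27.0 cos 193° = -26.31
Leg 2 (341°, 3.2 km): east 3.2 sin 341° = -1.04, north 3.2 cos 341° = 3.03
Leg 3 (226°, 34.7 km): east 34.7 sin 226° = -24.96, north 34.7 cos 226° = -24.10
Leg 4 (067°, 11.2 km): east 11.2 sin 67° = 10.31, north 11.2 cos 67° = 4.38
Net: -21.77 east, -43.01 north. Distance = √((-21.77)² + (-43.01)²) = 48.205 km.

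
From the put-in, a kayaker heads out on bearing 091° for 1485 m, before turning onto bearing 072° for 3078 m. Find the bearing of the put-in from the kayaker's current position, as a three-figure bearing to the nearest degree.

258°

Leg 1 (091°, 1485 m): east 1485 sin 91° = 1484.77, north 1485 cos 91° = -25.92
Leg 2 (072°, 3078 m): east 3078 sin 72° = 2927.35, north 3078 cos 72° = 951.15
Net displacement: 4412.13 east, 925.24 north. Direction back to start is (-4412.13, -925.24): bearing = atan2(-4412.13, -925.24) mod 360° = 258.16° ≈ 258°.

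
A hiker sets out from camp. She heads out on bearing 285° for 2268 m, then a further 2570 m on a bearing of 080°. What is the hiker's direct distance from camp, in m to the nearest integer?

Leg 1 (285°, 2268 m): east 2268 sin 285° = -2190.72, north 2268 cos 285° = 587.00
Leg 2 (080°, 2570 m): east 2570 sin 80° = 2530.96, north 2570 cos 80° = 446.28
Net: 340.24 east, 1033.28 north. Distance = √((340.24)² + (1033.28)²) = 1087.852 m.

1088 m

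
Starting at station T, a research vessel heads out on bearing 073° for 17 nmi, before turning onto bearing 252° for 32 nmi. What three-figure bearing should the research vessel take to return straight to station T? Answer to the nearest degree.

071°

Leg 1 (073°, 17 nmi): east 17 sin 73° = 16.26, north 17 cos 73° = 4.97
Leg 2 (252°, 32 nmi): east 32 sin 252° = -30.43, north 32 cos 252° = -9.89
Net displacement: -14.18 east, -4.92 north. Direction back to start is (14.18, 4.92): bearing = atan2(14.18, 4.92) mod 360° = 70.87° ≈ 071°.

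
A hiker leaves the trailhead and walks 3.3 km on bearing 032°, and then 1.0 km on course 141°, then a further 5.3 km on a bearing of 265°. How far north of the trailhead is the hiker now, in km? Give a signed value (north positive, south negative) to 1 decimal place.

Leg 1 (032°, 3.3 km): east 3.3 sin 32° = 1.75, north 3.3 cos 32° = 2.80
Leg 2 (141°, 1.0 km): east 1.0 sin 141° = 0.63, north 1.0 cos 141° = -0.78
Leg 3 (265°, 5.3 km): east 5.3 sin 265° = -5.28, north 5.3 cos 265° = -0.46
Net north component: 1.56 km.

1.6 km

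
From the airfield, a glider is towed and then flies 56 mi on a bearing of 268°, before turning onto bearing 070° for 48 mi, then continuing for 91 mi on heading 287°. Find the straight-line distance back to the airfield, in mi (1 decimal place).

Leg 1 (268°, 56 mi): east 56 sin 268° = -55.97, north 56 cos 268° = -1.95
Leg 2 (070°, 48 mi): east 48 sin 70° = 45.11, north 48 cos 70° = 16.42
Leg 3 (287°, 91 mi): east 91 sin 287° = -87.02, north 91 cos 287° = 26.61
Net: -97.88 east, 41.07 north. Distance = √((-97.88)² + (41.07)²) = 106.151 mi.

106.2 mi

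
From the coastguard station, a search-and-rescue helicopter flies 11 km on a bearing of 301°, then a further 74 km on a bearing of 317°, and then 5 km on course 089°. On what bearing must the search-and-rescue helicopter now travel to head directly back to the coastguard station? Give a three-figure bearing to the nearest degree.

137°

Leg 1 (301°, 11 km): east 11 sin 301° = -9.43, north 11 cos 301° = 5.67
Leg 2 (317°, 74 km): east 74 sin 317° = -50.47, north 74 cos 317° = 54.12
Leg 3 (089°, 5 km): east 5 sin 89° = 5.00, north 5 cos 89° = 0.09
Net displacement: -54.90 east, 59.87 north. Direction back to start is (54.90, -59.87): bearing = atan2(54.90, -59.87) mod 360° = 137.48° ≈ 137°.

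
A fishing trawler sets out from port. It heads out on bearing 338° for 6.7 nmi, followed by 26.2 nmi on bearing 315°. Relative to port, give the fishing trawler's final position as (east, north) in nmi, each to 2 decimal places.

Leg 1 (338°, 6.7 nmi): east 6.7 sin 338° = -2.51, north 6.7 cos 338° = 6.21
Leg 2 (315°, 26.2 nmi): east 26.2 sin 315° = -18.53, north 26.2 cos 315° = 18.53
Summing: -21.04 nmi east, 24.74 nmi north → (-21.04, 24.74).

(-21.04, 24.74)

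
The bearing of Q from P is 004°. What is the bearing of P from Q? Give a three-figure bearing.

184°

Back-bearing = 004° + 180° = 184°.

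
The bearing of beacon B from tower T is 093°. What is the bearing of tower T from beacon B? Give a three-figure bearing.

Back-bearing = 093° + 180° = 273°.

273°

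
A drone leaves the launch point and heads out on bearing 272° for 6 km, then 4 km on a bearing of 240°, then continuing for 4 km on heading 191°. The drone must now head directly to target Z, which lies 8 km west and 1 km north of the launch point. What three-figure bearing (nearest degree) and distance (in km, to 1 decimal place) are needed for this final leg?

018°, 7.1 km

Leg 1 (272°, 6 km): east 6 sin 272° = -6.00, north 6 cos 272° = 0.21
Leg 2 (240°, 4 km): east 4 sin 240° = -3.46, north 4 cos 240° = -2.00
Leg 3 (191°, 4 km): east 4 sin 191° = -0.76, north 4 cos 191° = -3.93
Current position: (-10.22, -5.72). Target: (-8, 1). Remaining: Δeast = 2.22, Δnorth = 6.72.
Bearing = atan2(2.22, 6.72) mod 360° = 18.32°; distance = √((2.22)² + (6.72)²) = 7.076 km.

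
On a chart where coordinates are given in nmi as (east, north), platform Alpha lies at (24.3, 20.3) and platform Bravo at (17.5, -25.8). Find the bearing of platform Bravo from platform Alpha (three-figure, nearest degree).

188°

Δeast = 17.5 − 24.3 = -6.80; Δnorth = -25.8 − 20.3 = -46.10.
Bearing = atan2(Δeast, Δnorth) mod 360° = 188.39° ≈ 188°.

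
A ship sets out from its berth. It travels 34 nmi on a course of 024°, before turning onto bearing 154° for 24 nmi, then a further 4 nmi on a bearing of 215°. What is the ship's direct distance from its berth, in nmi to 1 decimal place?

Leg 1 (024°, 34 nmi): east 34 sin 24° = 13.83, north 34 cos 24° = 31.06
Leg 2 (154°, 24 nmi): east 24 sin 154° = 10.52, north 24 cos 154° = -21.57
Leg 3 (215°, 4 nmi): east 4 sin 215° = -2.29, north 4 cos 215° = -3.28
Net: 22.06 east, 6.21 north. Distance = √((22.06)² + (6.21)²) = 22.914 nmi.

22.9 nmi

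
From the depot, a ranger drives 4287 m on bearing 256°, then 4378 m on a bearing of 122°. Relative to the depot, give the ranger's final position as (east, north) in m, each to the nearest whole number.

(-447, -3357)

Leg 1 (256°, 4287 m): east 4287 sin 256° = -4159.66, north 4287 cos 256° = -1037.12
Leg 2 (122°, 4378 m): east 4378 sin 122° = 3712.75, north 4378 cos 122° = -2319.99
Summing: -446.90 m east, -3357.11 m north → (-447, -3357).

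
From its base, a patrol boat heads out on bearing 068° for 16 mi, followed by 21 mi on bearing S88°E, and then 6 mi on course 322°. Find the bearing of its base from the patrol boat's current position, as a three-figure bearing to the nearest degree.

Leg 1 (068°, 16 mi): east 16 sin 68° = 14.83, north 16 cos 68° = 5.99
Leg 2 (S88°E, 21 mi): east 21 sin 92° = 20.99, north 21 cos 92° = -0.73
Leg 3 (322°, 6 mi): east 6 sin 322° = -3.69, north 6 cos 322° = 4.73
Net displacement: 32.13 east, 9.99 north. Direction back to start is (-32.13, -9.99): bearing = atan2(-32.13, -9.99) mod 360° = 252.73° ≈ 253°.

253°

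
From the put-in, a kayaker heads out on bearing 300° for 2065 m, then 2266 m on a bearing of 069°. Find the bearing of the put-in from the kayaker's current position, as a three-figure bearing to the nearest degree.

Leg 1 (300°, 2065 m): east 2065 sin 300° = -1788.34, north 2065 cos 300° = 1032.50
Leg 2 (069°, 2266 m): east 2266 sin 69° = 2115.49, north 2266 cos 69° = 812.06
Net displacement: 327.15 east, 1844.56 north. Direction back to start is (-327.15, -1844.56): bearing = atan2(-327.15, -1844.56) mod 360° = 190.06° ≈ 190°.

190°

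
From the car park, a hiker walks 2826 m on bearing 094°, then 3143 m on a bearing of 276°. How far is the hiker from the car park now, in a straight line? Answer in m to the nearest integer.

Leg 1 (094°, 2826 m): east 2826 sin 94° = 2819.12, north 2826 cos 94° = -197.13
Leg 2 (276°, 3143 m): east 3143 sin 276° = -3125.78, north 3143 cos 276° = 328.53
Net: -306.67 east, 131.40 north. Distance = √((-306.67)² + (131.40)²) = 333.632 m.

334 m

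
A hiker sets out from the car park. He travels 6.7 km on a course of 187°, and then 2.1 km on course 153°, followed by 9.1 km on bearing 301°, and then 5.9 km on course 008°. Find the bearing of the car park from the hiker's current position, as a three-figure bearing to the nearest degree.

106°

Leg 1 (187°, 6.7 km): east 6.7 sin 187° = -0.82, north 6.7 cos 187° = -6.65
Leg 2 (153°, 2.1 km): east 2.1 sin 153° = 0.95, north 2.1 cos 153° = -1.87
Leg 3 (301°, 9.1 km): east 9.1 sin 301° = -7.80, north 9.1 cos 301° = 4.69
Leg 4 (008°, 5.9 km): east 5.9 sin 8° = 0.82, north 5.9 cos 8° = 5.84
Net displacement: -6.84 east, 2.01 north. Direction back to start is (6.84, -2.01): bearing = atan2(6.84, -2.01) mod 360° = 106.36° ≈ 106°.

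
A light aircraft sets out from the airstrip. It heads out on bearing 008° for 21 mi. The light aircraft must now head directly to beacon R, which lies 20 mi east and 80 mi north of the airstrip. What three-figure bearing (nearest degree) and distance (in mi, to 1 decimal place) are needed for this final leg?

016°, 61.6 mi

Leg 1 (008°, 21 mi): east 21 sin 8° = 2.92, north 21 cos 8° = 20.80
Current position: (2.92, 20.80). Target: (20, 80). Remaining: Δeast = 17.08, Δnorth = 59.20.
Bearing = atan2(17.08, 59.20) mod 360° = 16.09°; distance = √((17.08)² + (59.20)²) = 61.618 mi.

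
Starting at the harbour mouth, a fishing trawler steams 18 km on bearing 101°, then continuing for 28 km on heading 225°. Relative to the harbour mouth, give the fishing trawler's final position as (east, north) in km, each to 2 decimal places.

(-2.13, -23.23)

Leg 1 (101°, 18 km): east 18 sin 101° = 17.67, north 18 cos 101° = -3.43
Leg 2 (225°, 28 km): east 28 sin 225° = -19.80, north 28 cos 225° = -19.80
Summing: -2.13 km east, -23.23 km north → (-2.13, -23.23).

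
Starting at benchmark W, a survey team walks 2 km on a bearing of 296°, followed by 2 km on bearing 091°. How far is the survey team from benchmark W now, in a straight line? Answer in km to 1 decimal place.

0.9 km

Leg 1 (296°, 2 km): east 2 sin 296° = -1.80, north 2 cos 296° = 0.88
Leg 2 (091°, 2 km): east 2 sin 91° = 2.00, north 2 cos 91° = -0.03
Net: 0.20 east, 0.84 north. Distance = √((0.20)² + (0.84)²) = 0.866 km.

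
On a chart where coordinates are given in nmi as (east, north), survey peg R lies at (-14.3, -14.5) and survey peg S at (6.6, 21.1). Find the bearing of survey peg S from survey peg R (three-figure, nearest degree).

030°

Δeast = 6.6 − -14.3 = 20.90; Δnorth = 21.1 − -14.5 = 35.60.
Bearing = atan2(Δeast, Δnorth) mod 360° = 30.42° ≈ 030°.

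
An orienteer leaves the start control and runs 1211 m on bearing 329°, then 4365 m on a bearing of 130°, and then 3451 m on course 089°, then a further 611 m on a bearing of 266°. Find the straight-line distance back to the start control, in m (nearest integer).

5830 m

Leg 1 (329°, 1211 m): east 1211 sin 329° = -623.71, north 1211 cos 329° = 1038.03
Leg 2 (130°, 4365 m): east 4365 sin 130° = 3343.78, north 4365 cos 130° = -2805.77
Leg 3 (089°, 3451 m): east 3451 sin 89° = 3450.47, north 3451 cos 89° = 60.23
Leg 4 (266°, 611 m): east 611 sin 266° = -609.51, north 611 cos 266° = -42.62
Net: 5561.04 east, -1750.13 north. Distance = √((5561.04)² + (-1750.13)²) = 5829.929 m.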